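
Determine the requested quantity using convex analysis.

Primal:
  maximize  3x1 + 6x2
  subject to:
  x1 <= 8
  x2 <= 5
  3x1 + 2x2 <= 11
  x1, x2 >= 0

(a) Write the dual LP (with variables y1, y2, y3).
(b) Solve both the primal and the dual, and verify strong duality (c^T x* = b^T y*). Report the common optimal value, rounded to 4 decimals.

The standard primal-dual pair for 'max c^T x s.t. A x <= b, x >= 0' is:
  Dual:  min b^T y  s.t.  A^T y >= c,  y >= 0.

So the dual LP is:
  minimize  8y1 + 5y2 + 11y3
  subject to:
    y1 + 3y3 >= 3
    y2 + 2y3 >= 6
    y1, y2, y3 >= 0

Solving the primal: x* = (0.3333, 5).
  primal value c^T x* = 31.
Solving the dual: y* = (0, 4, 1).
  dual value b^T y* = 31.
Strong duality: c^T x* = b^T y*. Confirmed.

31


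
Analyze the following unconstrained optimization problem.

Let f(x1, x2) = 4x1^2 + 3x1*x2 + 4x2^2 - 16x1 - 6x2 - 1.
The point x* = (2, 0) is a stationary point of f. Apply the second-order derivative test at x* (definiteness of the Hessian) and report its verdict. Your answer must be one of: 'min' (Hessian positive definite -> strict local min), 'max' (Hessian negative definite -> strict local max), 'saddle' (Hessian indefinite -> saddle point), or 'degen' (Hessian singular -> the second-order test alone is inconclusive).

Compute the Hessian H = grad^2 f:
  H = [[8, 3], [3, 8]]
Verify stationarity: grad f(x*) = H x* + g = (0, 0).
Eigenvalues of H: 5, 11.
Both eigenvalues > 0, so H is positive definite -> x* is a strict local min.

min


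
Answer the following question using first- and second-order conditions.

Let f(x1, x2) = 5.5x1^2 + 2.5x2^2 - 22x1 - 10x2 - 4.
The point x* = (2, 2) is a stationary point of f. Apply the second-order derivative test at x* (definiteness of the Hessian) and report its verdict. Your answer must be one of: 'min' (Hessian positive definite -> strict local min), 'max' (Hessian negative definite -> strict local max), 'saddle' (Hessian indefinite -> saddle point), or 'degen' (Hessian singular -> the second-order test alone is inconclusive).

Compute the Hessian H = grad^2 f:
  H = [[11, 0], [0, 5]]
Verify stationarity: grad f(x*) = H x* + g = (0, 0).
Eigenvalues of H: 5, 11.
Both eigenvalues > 0, so H is positive definite -> x* is a strict local min.

min


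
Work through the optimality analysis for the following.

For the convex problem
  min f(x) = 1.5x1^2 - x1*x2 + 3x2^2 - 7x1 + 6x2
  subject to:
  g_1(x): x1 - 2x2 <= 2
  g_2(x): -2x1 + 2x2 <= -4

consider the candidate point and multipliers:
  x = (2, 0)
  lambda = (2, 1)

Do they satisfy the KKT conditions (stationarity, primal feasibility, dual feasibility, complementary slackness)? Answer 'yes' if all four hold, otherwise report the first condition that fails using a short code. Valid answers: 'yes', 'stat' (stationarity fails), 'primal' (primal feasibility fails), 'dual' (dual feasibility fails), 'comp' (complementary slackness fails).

Gradient of f: grad f(x) = Q x + c = (-1, 4)
Constraint values g_i(x) = a_i^T x - b_i:
  g_1((2, 0)) = 0
  g_2((2, 0)) = 0
Stationarity residual: grad f(x) + sum_i lambda_i a_i = (-1, 2)
  -> stationarity FAILS
Primal feasibility (all g_i <= 0): OK
Dual feasibility (all lambda_i >= 0): OK
Complementary slackness (lambda_i * g_i(x) = 0 for all i): OK

Verdict: the first failing condition is stationarity -> stat.

stat


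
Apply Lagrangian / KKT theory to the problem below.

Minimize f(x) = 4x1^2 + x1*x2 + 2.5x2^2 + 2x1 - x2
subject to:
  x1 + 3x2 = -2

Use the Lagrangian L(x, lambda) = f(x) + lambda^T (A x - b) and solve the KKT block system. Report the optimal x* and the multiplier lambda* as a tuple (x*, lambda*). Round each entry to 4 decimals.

Form the Lagrangian:
  L(x, lambda) = (1/2) x^T Q x + c^T x + lambda^T (A x - b)
Stationarity (grad_x L = 0): Q x + c + A^T lambda = 0.
Primal feasibility: A x = b.

This gives the KKT block system:
  [ Q   A^T ] [ x     ]   [-c ]
  [ A    0  ] [ lambda ] = [ b ]

Solving the linear system:
  x*      = (-0.3521, -0.5493)
  lambda* = (1.3662)
  f(x*)   = 1.2887

x* = (-0.3521, -0.5493), lambda* = (1.3662)


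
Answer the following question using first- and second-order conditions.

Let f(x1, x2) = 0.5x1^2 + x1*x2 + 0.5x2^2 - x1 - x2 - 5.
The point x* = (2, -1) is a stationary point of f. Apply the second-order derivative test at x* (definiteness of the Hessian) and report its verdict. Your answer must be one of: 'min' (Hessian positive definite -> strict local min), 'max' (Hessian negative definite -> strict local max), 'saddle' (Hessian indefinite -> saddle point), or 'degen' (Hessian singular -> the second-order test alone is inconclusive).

Compute the Hessian H = grad^2 f:
  H = [[1, 1], [1, 1]]
Verify stationarity: grad f(x*) = H x* + g = (0, 0).
Eigenvalues of H: 0, 2.
H has a zero eigenvalue (singular; positive semidefinite but not definite), so H is neither positive definite, negative definite, nor indefinite. The second-order test alone is inconclusive -> degen.
(Indeed, f is constant along the null direction of H through x*, so x* is not a strict local extremum.)

degen


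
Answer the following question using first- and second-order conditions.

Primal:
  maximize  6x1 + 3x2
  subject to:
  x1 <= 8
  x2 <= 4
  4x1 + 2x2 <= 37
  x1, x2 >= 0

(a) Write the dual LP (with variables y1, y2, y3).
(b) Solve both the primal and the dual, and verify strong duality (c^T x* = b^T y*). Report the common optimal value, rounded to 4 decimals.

The standard primal-dual pair for 'max c^T x s.t. A x <= b, x >= 0' is:
  Dual:  min b^T y  s.t.  A^T y >= c,  y >= 0.

So the dual LP is:
  minimize  8y1 + 4y2 + 37y3
  subject to:
    y1 + 4y3 >= 6
    y2 + 2y3 >= 3
    y1, y2, y3 >= 0

Solving the primal: x* = (7.25, 4).
  primal value c^T x* = 55.5.
Solving the dual: y* = (0, 0, 1.5).
  dual value b^T y* = 55.5.
Strong duality: c^T x* = b^T y*. Confirmed.

55.5


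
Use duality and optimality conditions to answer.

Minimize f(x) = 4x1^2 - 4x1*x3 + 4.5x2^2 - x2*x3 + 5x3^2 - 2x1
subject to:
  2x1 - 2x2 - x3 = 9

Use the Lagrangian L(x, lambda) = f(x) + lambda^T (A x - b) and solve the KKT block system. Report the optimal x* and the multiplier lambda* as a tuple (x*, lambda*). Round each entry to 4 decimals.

Form the Lagrangian:
  L(x, lambda) = (1/2) x^T Q x + c^T x + lambda^T (A x - b)
Stationarity (grad_x L = 0): Q x + c + A^T lambda = 0.
Primal feasibility: A x = b.

This gives the KKT block system:
  [ Q   A^T ] [ x     ]   [-c ]
  [ A    0  ] [ lambda ] = [ b ]

Solving the linear system:
  x*      = (2.4296, -2.0074, -0.1259)
  lambda* = (-8.9704)
  f(x*)   = 37.937

x* = (2.4296, -2.0074, -0.1259), lambda* = (-8.9704)


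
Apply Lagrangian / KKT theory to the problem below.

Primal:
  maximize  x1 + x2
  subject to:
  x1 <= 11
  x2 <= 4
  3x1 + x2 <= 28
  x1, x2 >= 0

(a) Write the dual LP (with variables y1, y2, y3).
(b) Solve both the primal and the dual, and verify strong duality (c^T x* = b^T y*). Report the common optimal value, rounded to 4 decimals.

The standard primal-dual pair for 'max c^T x s.t. A x <= b, x >= 0' is:
  Dual:  min b^T y  s.t.  A^T y >= c,  y >= 0.

So the dual LP is:
  minimize  11y1 + 4y2 + 28y3
  subject to:
    y1 + 3y3 >= 1
    y2 + y3 >= 1
    y1, y2, y3 >= 0

Solving the primal: x* = (8, 4).
  primal value c^T x* = 12.
Solving the dual: y* = (0, 0.6667, 0.3333).
  dual value b^T y* = 12.
Strong duality: c^T x* = b^T y*. Confirmed.

12


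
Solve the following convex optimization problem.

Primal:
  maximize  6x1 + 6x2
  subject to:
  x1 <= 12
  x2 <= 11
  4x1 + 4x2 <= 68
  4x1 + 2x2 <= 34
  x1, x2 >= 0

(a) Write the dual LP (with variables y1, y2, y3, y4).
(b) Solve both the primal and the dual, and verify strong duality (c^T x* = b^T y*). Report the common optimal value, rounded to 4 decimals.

The standard primal-dual pair for 'max c^T x s.t. A x <= b, x >= 0' is:
  Dual:  min b^T y  s.t.  A^T y >= c,  y >= 0.

So the dual LP is:
  minimize  12y1 + 11y2 + 68y3 + 34y4
  subject to:
    y1 + 4y3 + 4y4 >= 6
    y2 + 4y3 + 2y4 >= 6
    y1, y2, y3, y4 >= 0

Solving the primal: x* = (3, 11).
  primal value c^T x* = 84.
Solving the dual: y* = (0, 3, 0, 1.5).
  dual value b^T y* = 84.
Strong duality: c^T x* = b^T y*. Confirmed.

84


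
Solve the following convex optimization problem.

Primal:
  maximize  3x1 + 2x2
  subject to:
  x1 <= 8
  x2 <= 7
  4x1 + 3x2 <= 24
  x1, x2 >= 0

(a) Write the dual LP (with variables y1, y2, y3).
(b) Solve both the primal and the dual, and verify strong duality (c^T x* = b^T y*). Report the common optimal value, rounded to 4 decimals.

The standard primal-dual pair for 'max c^T x s.t. A x <= b, x >= 0' is:
  Dual:  min b^T y  s.t.  A^T y >= c,  y >= 0.

So the dual LP is:
  minimize  8y1 + 7y2 + 24y3
  subject to:
    y1 + 4y3 >= 3
    y2 + 3y3 >= 2
    y1, y2, y3 >= 0

Solving the primal: x* = (6, 0).
  primal value c^T x* = 18.
Solving the dual: y* = (0, 0, 0.75).
  dual value b^T y* = 18.
Strong duality: c^T x* = b^T y*. Confirmed.

18


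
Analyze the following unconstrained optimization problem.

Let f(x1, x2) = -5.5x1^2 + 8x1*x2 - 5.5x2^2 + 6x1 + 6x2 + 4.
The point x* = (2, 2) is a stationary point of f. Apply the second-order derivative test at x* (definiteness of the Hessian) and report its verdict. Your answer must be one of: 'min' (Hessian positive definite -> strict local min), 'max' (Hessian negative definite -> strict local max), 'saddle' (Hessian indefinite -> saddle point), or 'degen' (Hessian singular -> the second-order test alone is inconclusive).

Compute the Hessian H = grad^2 f:
  H = [[-11, 8], [8, -11]]
Verify stationarity: grad f(x*) = H x* + g = (0, 0).
Eigenvalues of H: -19, -3.
Both eigenvalues < 0, so H is negative definite -> x* is a strict local max.

max


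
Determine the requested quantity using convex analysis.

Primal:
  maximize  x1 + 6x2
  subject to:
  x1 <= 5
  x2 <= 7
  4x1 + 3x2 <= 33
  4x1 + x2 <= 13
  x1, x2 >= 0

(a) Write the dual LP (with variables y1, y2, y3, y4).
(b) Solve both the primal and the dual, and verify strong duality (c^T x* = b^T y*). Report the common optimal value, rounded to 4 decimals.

The standard primal-dual pair for 'max c^T x s.t. A x <= b, x >= 0' is:
  Dual:  min b^T y  s.t.  A^T y >= c,  y >= 0.

So the dual LP is:
  minimize  5y1 + 7y2 + 33y3 + 13y4
  subject to:
    y1 + 4y3 + 4y4 >= 1
    y2 + 3y3 + y4 >= 6
    y1, y2, y3, y4 >= 0

Solving the primal: x* = (1.5, 7).
  primal value c^T x* = 43.5.
Solving the dual: y* = (0, 5.75, 0, 0.25).
  dual value b^T y* = 43.5.
Strong duality: c^T x* = b^T y*. Confirmed.

43.5


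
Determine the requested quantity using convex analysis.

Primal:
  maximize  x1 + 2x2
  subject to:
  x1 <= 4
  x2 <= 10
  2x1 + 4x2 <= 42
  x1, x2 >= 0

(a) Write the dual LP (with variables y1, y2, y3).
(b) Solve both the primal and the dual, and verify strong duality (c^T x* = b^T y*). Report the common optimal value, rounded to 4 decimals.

The standard primal-dual pair for 'max c^T x s.t. A x <= b, x >= 0' is:
  Dual:  min b^T y  s.t.  A^T y >= c,  y >= 0.

So the dual LP is:
  minimize  4y1 + 10y2 + 42y3
  subject to:
    y1 + 2y3 >= 1
    y2 + 4y3 >= 2
    y1, y2, y3 >= 0

Solving the primal: x* = (1, 10).
  primal value c^T x* = 21.
Solving the dual: y* = (0, 0, 0.5).
  dual value b^T y* = 21.
Strong duality: c^T x* = b^T y*. Confirmed.

21


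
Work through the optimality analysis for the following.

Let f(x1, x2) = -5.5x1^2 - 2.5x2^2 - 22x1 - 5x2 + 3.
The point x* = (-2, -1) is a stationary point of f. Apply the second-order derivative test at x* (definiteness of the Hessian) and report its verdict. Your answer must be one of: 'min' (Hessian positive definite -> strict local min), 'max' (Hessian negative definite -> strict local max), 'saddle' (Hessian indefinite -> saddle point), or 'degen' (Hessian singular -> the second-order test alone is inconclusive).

Compute the Hessian H = grad^2 f:
  H = [[-11, 0], [0, -5]]
Verify stationarity: grad f(x*) = H x* + g = (0, 0).
Eigenvalues of H: -11, -5.
Both eigenvalues < 0, so H is negative definite -> x* is a strict local max.

max


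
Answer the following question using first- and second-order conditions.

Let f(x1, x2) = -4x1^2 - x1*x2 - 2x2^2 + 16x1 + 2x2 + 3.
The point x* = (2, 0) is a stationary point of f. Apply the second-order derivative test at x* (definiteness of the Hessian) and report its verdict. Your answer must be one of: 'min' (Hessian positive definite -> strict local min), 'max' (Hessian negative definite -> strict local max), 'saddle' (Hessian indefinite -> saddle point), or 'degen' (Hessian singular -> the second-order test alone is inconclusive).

Compute the Hessian H = grad^2 f:
  H = [[-8, -1], [-1, -4]]
Verify stationarity: grad f(x*) = H x* + g = (0, 0).
Eigenvalues of H: -8.2361, -3.7639.
Both eigenvalues < 0, so H is negative definite -> x* is a strict local max.

max


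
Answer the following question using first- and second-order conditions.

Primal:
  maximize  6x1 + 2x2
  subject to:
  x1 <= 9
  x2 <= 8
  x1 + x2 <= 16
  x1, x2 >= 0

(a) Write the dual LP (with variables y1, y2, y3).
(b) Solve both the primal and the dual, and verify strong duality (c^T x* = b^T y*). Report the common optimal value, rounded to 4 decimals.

The standard primal-dual pair for 'max c^T x s.t. A x <= b, x >= 0' is:
  Dual:  min b^T y  s.t.  A^T y >= c,  y >= 0.

So the dual LP is:
  minimize  9y1 + 8y2 + 16y3
  subject to:
    y1 + y3 >= 6
    y2 + y3 >= 2
    y1, y2, y3 >= 0

Solving the primal: x* = (9, 7).
  primal value c^T x* = 68.
Solving the dual: y* = (4, 0, 2).
  dual value b^T y* = 68.
Strong duality: c^T x* = b^T y*. Confirmed.

68


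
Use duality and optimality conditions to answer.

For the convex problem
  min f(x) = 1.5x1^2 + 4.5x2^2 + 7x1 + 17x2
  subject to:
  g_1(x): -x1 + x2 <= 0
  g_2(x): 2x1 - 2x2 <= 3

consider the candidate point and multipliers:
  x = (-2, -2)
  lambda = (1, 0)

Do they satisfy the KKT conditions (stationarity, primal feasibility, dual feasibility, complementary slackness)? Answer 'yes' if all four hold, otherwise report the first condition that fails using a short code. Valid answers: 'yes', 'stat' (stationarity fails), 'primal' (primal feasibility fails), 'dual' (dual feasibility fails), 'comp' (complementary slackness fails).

Gradient of f: grad f(x) = Q x + c = (1, -1)
Constraint values g_i(x) = a_i^T x - b_i:
  g_1((-2, -2)) = 0
  g_2((-2, -2)) = -3
Stationarity residual: grad f(x) + sum_i lambda_i a_i = (0, 0)
  -> stationarity OK
Primal feasibility (all g_i <= 0): OK
Dual feasibility (all lambda_i >= 0): OK
Complementary slackness (lambda_i * g_i(x) = 0 for all i): OK

Verdict: yes, KKT holds.

yes


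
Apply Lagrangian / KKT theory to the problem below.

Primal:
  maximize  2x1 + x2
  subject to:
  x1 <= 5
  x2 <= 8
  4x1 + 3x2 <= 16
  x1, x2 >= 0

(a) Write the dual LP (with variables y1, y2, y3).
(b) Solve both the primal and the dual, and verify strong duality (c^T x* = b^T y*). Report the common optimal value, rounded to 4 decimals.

The standard primal-dual pair for 'max c^T x s.t. A x <= b, x >= 0' is:
  Dual:  min b^T y  s.t.  A^T y >= c,  y >= 0.

So the dual LP is:
  minimize  5y1 + 8y2 + 16y3
  subject to:
    y1 + 4y3 >= 2
    y2 + 3y3 >= 1
    y1, y2, y3 >= 0

Solving the primal: x* = (4, 0).
  primal value c^T x* = 8.
Solving the dual: y* = (0, 0, 0.5).
  dual value b^T y* = 8.
Strong duality: c^T x* = b^T y*. Confirmed.

8


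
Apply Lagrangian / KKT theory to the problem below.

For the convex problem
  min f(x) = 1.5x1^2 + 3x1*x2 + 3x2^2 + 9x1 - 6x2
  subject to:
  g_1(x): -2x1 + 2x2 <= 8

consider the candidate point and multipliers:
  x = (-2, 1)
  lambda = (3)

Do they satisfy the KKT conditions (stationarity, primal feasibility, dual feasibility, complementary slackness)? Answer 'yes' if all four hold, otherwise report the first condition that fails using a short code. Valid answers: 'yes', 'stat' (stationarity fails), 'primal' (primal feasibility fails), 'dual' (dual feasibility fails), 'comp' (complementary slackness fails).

Gradient of f: grad f(x) = Q x + c = (6, -6)
Constraint values g_i(x) = a_i^T x - b_i:
  g_1((-2, 1)) = -2
Stationarity residual: grad f(x) + sum_i lambda_i a_i = (0, 0)
  -> stationarity OK
Primal feasibility (all g_i <= 0): OK
Dual feasibility (all lambda_i >= 0): OK
Complementary slackness (lambda_i * g_i(x) = 0 for all i): FAILS

Verdict: the first failing condition is complementary_slackness -> comp.

comp


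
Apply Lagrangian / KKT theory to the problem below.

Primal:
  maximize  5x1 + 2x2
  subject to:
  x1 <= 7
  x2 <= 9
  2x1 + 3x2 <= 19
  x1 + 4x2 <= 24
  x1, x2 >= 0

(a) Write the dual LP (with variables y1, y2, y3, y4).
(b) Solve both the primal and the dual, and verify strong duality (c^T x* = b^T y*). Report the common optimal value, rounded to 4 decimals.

The standard primal-dual pair for 'max c^T x s.t. A x <= b, x >= 0' is:
  Dual:  min b^T y  s.t.  A^T y >= c,  y >= 0.

So the dual LP is:
  minimize  7y1 + 9y2 + 19y3 + 24y4
  subject to:
    y1 + 2y3 + y4 >= 5
    y2 + 3y3 + 4y4 >= 2
    y1, y2, y3, y4 >= 0

Solving the primal: x* = (7, 1.6667).
  primal value c^T x* = 38.3333.
Solving the dual: y* = (3.6667, 0, 0.6667, 0).
  dual value b^T y* = 38.3333.
Strong duality: c^T x* = b^T y*. Confirmed.

38.3333


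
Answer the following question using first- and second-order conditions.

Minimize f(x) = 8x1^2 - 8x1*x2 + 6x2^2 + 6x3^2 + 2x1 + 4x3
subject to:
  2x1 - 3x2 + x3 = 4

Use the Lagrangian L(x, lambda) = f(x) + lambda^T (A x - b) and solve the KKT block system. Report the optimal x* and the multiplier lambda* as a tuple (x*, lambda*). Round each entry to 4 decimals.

Form the Lagrangian:
  L(x, lambda) = (1/2) x^T Q x + c^T x + lambda^T (A x - b)
Stationarity (grad_x L = 0): Q x + c + A^T lambda = 0.
Primal feasibility: A x = b.

This gives the KKT block system:
  [ Q   A^T ] [ x     ]   [-c ]
  [ A    0  ] [ lambda ] = [ b ]

Solving the linear system:
  x*      = (-0.1875, -1.425, 0.1)
  lambda* = (-5.2)
  f(x*)   = 10.4125

x* = (-0.1875, -1.425, 0.1), lambda* = (-5.2)


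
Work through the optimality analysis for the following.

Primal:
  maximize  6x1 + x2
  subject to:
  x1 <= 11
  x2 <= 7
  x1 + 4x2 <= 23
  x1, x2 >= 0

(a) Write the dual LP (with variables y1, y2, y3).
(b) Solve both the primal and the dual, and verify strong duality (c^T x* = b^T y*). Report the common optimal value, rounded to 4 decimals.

The standard primal-dual pair for 'max c^T x s.t. A x <= b, x >= 0' is:
  Dual:  min b^T y  s.t.  A^T y >= c,  y >= 0.

So the dual LP is:
  minimize  11y1 + 7y2 + 23y3
  subject to:
    y1 + y3 >= 6
    y2 + 4y3 >= 1
    y1, y2, y3 >= 0

Solving the primal: x* = (11, 3).
  primal value c^T x* = 69.
Solving the dual: y* = (5.75, 0, 0.25).
  dual value b^T y* = 69.
Strong duality: c^T x* = b^T y*. Confirmed.

69


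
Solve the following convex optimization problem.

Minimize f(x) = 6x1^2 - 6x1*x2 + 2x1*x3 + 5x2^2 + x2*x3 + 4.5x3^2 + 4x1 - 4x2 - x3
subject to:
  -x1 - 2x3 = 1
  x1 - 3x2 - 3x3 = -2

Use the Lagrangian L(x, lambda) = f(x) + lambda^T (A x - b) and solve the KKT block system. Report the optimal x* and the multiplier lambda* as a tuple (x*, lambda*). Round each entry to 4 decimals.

Form the Lagrangian:
  L(x, lambda) = (1/2) x^T Q x + c^T x + lambda^T (A x - b)
Stationarity (grad_x L = 0): Q x + c + A^T lambda = 0.
Primal feasibility: A x = b.

This gives the KKT block system:
  [ Q   A^T ] [ x     ]   [-c ]
  [ A    0  ] [ lambda ] = [ b ]

Solving the linear system:
  x*      = (-0.495, 0.7542, -0.2525)
  lambda* = (-4.8837, 2.0864)
  f(x*)   = 2.1561

x* = (-0.495, 0.7542, -0.2525), lambda* = (-4.8837, 2.0864)


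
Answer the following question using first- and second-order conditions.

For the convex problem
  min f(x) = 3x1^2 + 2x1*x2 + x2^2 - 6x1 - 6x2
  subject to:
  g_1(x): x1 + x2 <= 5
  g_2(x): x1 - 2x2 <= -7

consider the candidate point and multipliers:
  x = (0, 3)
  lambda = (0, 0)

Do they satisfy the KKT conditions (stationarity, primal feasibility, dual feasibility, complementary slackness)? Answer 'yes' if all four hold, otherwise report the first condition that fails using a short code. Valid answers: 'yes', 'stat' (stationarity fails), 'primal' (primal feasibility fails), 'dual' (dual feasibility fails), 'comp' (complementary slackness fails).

Gradient of f: grad f(x) = Q x + c = (0, 0)
Constraint values g_i(x) = a_i^T x - b_i:
  g_1((0, 3)) = -2
  g_2((0, 3)) = 1
Stationarity residual: grad f(x) + sum_i lambda_i a_i = (0, 0)
  -> stationarity OK
Primal feasibility (all g_i <= 0): FAILS
Dual feasibility (all lambda_i >= 0): OK
Complementary slackness (lambda_i * g_i(x) = 0 for all i): OK

Verdict: the first failing condition is primal_feasibility -> primal.

primal


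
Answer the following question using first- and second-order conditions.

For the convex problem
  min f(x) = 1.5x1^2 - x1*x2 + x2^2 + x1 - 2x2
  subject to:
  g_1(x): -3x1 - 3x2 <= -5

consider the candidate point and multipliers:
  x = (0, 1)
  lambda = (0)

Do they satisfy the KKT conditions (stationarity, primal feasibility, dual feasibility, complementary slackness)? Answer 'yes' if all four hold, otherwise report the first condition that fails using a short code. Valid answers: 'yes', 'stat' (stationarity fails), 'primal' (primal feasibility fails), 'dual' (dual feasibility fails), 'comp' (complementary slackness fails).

Gradient of f: grad f(x) = Q x + c = (0, 0)
Constraint values g_i(x) = a_i^T x - b_i:
  g_1((0, 1)) = 2
Stationarity residual: grad f(x) + sum_i lambda_i a_i = (0, 0)
  -> stationarity OK
Primal feasibility (all g_i <= 0): FAILS
Dual feasibility (all lambda_i >= 0): OK
Complementary slackness (lambda_i * g_i(x) = 0 for all i): OK

Verdict: the first failing condition is primal_feasibility -> primal.

primal


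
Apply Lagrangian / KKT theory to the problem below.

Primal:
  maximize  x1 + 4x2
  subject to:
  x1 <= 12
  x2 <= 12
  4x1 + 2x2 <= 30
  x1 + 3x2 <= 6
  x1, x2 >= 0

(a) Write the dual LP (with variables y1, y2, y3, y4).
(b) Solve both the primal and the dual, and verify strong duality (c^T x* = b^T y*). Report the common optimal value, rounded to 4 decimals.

The standard primal-dual pair for 'max c^T x s.t. A x <= b, x >= 0' is:
  Dual:  min b^T y  s.t.  A^T y >= c,  y >= 0.

So the dual LP is:
  minimize  12y1 + 12y2 + 30y3 + 6y4
  subject to:
    y1 + 4y3 + y4 >= 1
    y2 + 2y3 + 3y4 >= 4
    y1, y2, y3, y4 >= 0

Solving the primal: x* = (0, 2).
  primal value c^T x* = 8.
Solving the dual: y* = (0, 0, 0, 1.3333).
  dual value b^T y* = 8.
Strong duality: c^T x* = b^T y*. Confirmed.

8


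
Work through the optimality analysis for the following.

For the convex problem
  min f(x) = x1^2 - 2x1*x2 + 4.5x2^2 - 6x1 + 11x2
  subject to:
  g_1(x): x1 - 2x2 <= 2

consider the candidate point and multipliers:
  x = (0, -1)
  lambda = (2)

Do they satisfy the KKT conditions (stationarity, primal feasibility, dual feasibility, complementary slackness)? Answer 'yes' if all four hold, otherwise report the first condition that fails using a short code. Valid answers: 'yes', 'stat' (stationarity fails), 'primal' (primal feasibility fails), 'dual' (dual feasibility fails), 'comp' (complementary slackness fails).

Gradient of f: grad f(x) = Q x + c = (-4, 2)
Constraint values g_i(x) = a_i^T x - b_i:
  g_1((0, -1)) = 0
Stationarity residual: grad f(x) + sum_i lambda_i a_i = (-2, -2)
  -> stationarity FAILS
Primal feasibility (all g_i <= 0): OK
Dual feasibility (all lambda_i >= 0): OK
Complementary slackness (lambda_i * g_i(x) = 0 for all i): OK

Verdict: the first failing condition is stationarity -> stat.

stat


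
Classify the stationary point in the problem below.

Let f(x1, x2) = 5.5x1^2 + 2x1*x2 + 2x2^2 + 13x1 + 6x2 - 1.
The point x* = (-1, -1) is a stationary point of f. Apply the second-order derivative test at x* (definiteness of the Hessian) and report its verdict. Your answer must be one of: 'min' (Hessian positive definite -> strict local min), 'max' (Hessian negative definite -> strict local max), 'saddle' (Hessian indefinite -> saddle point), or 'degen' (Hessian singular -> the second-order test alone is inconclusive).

Compute the Hessian H = grad^2 f:
  H = [[11, 2], [2, 4]]
Verify stationarity: grad f(x*) = H x* + g = (0, 0).
Eigenvalues of H: 3.4689, 11.5311.
Both eigenvalues > 0, so H is positive definite -> x* is a strict local min.

min


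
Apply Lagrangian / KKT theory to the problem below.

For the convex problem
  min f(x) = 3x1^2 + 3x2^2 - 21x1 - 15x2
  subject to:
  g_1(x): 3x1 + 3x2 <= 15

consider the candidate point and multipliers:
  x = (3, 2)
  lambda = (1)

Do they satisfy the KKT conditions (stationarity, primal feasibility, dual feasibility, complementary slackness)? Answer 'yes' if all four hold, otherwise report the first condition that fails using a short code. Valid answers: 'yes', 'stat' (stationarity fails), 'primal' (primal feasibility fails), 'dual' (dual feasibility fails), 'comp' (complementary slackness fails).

Gradient of f: grad f(x) = Q x + c = (-3, -3)
Constraint values g_i(x) = a_i^T x - b_i:
  g_1((3, 2)) = 0
Stationarity residual: grad f(x) + sum_i lambda_i a_i = (0, 0)
  -> stationarity OK
Primal feasibility (all g_i <= 0): OK
Dual feasibility (all lambda_i >= 0): OK
Complementary slackness (lambda_i * g_i(x) = 0 for all i): OK

Verdict: yes, KKT holds.

yes


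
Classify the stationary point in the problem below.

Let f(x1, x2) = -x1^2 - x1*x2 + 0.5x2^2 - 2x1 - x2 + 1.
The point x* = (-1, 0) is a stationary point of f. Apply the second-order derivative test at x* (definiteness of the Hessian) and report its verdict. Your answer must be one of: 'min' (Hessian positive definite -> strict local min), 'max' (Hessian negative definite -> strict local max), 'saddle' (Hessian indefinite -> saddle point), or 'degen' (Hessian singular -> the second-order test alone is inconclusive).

Compute the Hessian H = grad^2 f:
  H = [[-2, -1], [-1, 1]]
Verify stationarity: grad f(x*) = H x* + g = (0, 0).
Eigenvalues of H: -2.3028, 1.3028.
Eigenvalues have mixed signs, so H is indefinite -> x* is a saddle point.

saddle


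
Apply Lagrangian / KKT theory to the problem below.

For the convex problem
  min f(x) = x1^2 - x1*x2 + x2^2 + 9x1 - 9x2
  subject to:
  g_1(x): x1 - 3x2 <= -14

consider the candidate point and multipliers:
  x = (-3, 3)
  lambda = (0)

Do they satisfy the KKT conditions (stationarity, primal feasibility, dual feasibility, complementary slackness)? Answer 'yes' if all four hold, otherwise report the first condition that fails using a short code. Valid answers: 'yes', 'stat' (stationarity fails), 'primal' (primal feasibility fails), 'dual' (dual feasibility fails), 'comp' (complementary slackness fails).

Gradient of f: grad f(x) = Q x + c = (0, 0)
Constraint values g_i(x) = a_i^T x - b_i:
  g_1((-3, 3)) = 2
Stationarity residual: grad f(x) + sum_i lambda_i a_i = (0, 0)
  -> stationarity OK
Primal feasibility (all g_i <= 0): FAILS
Dual feasibility (all lambda_i >= 0): OK
Complementary slackness (lambda_i * g_i(x) = 0 for all i): OK

Verdict: the first failing condition is primal_feasibility -> primal.

primal


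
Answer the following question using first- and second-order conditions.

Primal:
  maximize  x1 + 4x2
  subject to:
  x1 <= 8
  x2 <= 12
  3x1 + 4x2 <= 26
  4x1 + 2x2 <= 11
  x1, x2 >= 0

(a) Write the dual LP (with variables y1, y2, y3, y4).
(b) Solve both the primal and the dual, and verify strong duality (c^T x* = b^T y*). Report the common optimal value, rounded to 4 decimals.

The standard primal-dual pair for 'max c^T x s.t. A x <= b, x >= 0' is:
  Dual:  min b^T y  s.t.  A^T y >= c,  y >= 0.

So the dual LP is:
  minimize  8y1 + 12y2 + 26y3 + 11y4
  subject to:
    y1 + 3y3 + 4y4 >= 1
    y2 + 4y3 + 2y4 >= 4
    y1, y2, y3, y4 >= 0

Solving the primal: x* = (0, 5.5).
  primal value c^T x* = 22.
Solving the dual: y* = (0, 0, 0, 2).
  dual value b^T y* = 22.
Strong duality: c^T x* = b^T y*. Confirmed.

22


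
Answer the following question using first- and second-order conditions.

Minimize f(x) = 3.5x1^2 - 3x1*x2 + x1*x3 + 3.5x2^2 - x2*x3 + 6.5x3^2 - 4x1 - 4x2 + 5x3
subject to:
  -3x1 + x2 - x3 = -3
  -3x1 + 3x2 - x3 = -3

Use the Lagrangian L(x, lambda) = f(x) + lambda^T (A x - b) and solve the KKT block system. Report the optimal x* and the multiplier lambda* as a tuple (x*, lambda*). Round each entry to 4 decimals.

Form the Lagrangian:
  L(x, lambda) = (1/2) x^T Q x + c^T x + lambda^T (A x - b)
Stationarity (grad_x L = 0): Q x + c + A^T lambda = 0.
Primal feasibility: A x = b.

This gives the KKT block system:
  [ Q   A^T ] [ x     ]   [-c ]
  [ A    0  ] [ lambda ] = [ b ]

Solving the linear system:
  x*      = (1.1271, 0, -0.3814)
  lambda* = (-1.7458, 2.9153)
  f(x*)   = -1.4534

x* = (1.1271, 0, -0.3814), lambda* = (-1.7458, 2.9153)


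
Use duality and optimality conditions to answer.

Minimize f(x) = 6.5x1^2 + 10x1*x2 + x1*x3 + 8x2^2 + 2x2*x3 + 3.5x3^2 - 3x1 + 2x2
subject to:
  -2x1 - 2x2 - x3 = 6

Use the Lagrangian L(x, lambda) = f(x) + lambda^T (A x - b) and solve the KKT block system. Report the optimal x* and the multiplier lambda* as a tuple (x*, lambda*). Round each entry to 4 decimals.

Form the Lagrangian:
  L(x, lambda) = (1/2) x^T Q x + c^T x + lambda^T (A x - b)
Stationarity (grad_x L = 0): Q x + c + A^T lambda = 0.
Primal feasibility: A x = b.

This gives the KKT block system:
  [ Q   A^T ] [ x     ]   [-c ]
  [ A    0  ] [ lambda ] = [ b ]

Solving the linear system:
  x*      = (-1.0779, -1.0974, -1.6494)
  lambda* = (-14.8182)
  f(x*)   = 44.974

x* = (-1.0779, -1.0974, -1.6494), lambda* = (-14.8182)


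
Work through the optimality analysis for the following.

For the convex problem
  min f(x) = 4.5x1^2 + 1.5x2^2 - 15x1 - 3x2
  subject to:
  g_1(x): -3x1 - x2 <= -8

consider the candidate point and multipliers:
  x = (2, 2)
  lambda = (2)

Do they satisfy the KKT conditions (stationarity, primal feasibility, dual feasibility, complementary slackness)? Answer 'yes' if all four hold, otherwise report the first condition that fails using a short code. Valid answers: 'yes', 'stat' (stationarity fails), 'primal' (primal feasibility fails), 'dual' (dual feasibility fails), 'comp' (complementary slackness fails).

Gradient of f: grad f(x) = Q x + c = (3, 3)
Constraint values g_i(x) = a_i^T x - b_i:
  g_1((2, 2)) = 0
Stationarity residual: grad f(x) + sum_i lambda_i a_i = (-3, 1)
  -> stationarity FAILS
Primal feasibility (all g_i <= 0): OK
Dual feasibility (all lambda_i >= 0): OK
Complementary slackness (lambda_i * g_i(x) = 0 for all i): OK

Verdict: the first failing condition is stationarity -> stat.

stat


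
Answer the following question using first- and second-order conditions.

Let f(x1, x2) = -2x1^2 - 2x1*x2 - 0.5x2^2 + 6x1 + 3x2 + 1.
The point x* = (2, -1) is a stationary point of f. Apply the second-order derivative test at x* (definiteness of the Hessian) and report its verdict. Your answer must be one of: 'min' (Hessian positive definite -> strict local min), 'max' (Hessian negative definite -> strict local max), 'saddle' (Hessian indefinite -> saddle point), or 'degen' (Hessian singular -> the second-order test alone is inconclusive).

Compute the Hessian H = grad^2 f:
  H = [[-4, -2], [-2, -1]]
Verify stationarity: grad f(x*) = H x* + g = (0, 0).
Eigenvalues of H: -5, 0.
H has a zero eigenvalue (singular; negative semidefinite but not definite), so H is neither positive definite, negative definite, nor indefinite. The second-order test alone is inconclusive -> degen.
(Indeed, f is constant along the null direction of H through x*, so x* is not a strict local extremum.)

degen


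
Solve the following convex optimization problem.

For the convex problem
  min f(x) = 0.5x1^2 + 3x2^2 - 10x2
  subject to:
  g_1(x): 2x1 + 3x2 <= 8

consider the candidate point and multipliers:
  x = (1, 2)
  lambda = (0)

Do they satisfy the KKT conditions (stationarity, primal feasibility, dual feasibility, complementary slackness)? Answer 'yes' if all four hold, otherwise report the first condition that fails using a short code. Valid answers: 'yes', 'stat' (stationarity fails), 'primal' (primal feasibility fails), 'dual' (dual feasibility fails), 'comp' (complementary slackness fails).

Gradient of f: grad f(x) = Q x + c = (1, 2)
Constraint values g_i(x) = a_i^T x - b_i:
  g_1((1, 2)) = 0
Stationarity residual: grad f(x) + sum_i lambda_i a_i = (1, 2)
  -> stationarity FAILS
Primal feasibility (all g_i <= 0): OK
Dual feasibility (all lambda_i >= 0): OK
Complementary slackness (lambda_i * g_i(x) = 0 for all i): OK

Verdict: the first failing condition is stationarity -> stat.

stat


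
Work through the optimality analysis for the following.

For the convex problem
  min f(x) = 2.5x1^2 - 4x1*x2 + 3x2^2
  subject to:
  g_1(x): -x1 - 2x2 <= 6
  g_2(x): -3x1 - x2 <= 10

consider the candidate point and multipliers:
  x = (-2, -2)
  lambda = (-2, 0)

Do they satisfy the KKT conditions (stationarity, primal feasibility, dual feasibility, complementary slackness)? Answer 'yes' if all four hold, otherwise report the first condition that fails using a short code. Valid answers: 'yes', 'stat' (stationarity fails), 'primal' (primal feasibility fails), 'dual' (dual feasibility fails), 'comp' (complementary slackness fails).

Gradient of f: grad f(x) = Q x + c = (-2, -4)
Constraint values g_i(x) = a_i^T x - b_i:
  g_1((-2, -2)) = 0
  g_2((-2, -2)) = -2
Stationarity residual: grad f(x) + sum_i lambda_i a_i = (0, 0)
  -> stationarity OK
Primal feasibility (all g_i <= 0): OK
Dual feasibility (all lambda_i >= 0): FAILS
Complementary slackness (lambda_i * g_i(x) = 0 for all i): OK

Verdict: the first failing condition is dual_feasibility -> dual.

dual


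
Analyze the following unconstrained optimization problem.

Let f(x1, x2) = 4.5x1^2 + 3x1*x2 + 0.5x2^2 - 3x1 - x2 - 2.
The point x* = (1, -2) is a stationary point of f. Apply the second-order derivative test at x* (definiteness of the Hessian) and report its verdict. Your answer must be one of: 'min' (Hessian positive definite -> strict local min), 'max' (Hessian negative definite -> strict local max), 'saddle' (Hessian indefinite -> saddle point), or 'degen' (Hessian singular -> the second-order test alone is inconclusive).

Compute the Hessian H = grad^2 f:
  H = [[9, 3], [3, 1]]
Verify stationarity: grad f(x*) = H x* + g = (0, 0).
Eigenvalues of H: 0, 10.
H has a zero eigenvalue (singular; positive semidefinite but not definite), so H is neither positive definite, negative definite, nor indefinite. The second-order test alone is inconclusive -> degen.
(Indeed, f is constant along the null direction of H through x*, so x* is not a strict local extremum.)

degen


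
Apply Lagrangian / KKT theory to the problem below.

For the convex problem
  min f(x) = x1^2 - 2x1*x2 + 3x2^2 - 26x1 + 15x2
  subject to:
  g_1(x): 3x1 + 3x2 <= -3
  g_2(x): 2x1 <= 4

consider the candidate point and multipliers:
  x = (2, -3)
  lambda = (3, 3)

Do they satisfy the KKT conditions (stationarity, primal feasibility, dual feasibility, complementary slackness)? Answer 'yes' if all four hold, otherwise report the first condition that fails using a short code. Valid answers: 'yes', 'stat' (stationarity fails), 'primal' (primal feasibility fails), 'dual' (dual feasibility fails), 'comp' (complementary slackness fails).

Gradient of f: grad f(x) = Q x + c = (-16, -7)
Constraint values g_i(x) = a_i^T x - b_i:
  g_1((2, -3)) = 0
  g_2((2, -3)) = 0
Stationarity residual: grad f(x) + sum_i lambda_i a_i = (-1, 2)
  -> stationarity FAILS
Primal feasibility (all g_i <= 0): OK
Dual feasibility (all lambda_i >= 0): OK
Complementary slackness (lambda_i * g_i(x) = 0 for all i): OK

Verdict: the first failing condition is stationarity -> stat.

stat


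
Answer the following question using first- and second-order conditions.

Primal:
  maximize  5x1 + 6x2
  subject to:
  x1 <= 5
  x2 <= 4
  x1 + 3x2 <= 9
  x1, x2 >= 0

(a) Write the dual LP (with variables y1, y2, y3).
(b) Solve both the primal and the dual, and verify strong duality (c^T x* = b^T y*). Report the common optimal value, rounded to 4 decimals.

The standard primal-dual pair for 'max c^T x s.t. A x <= b, x >= 0' is:
  Dual:  min b^T y  s.t.  A^T y >= c,  y >= 0.

So the dual LP is:
  minimize  5y1 + 4y2 + 9y3
  subject to:
    y1 + y3 >= 5
    y2 + 3y3 >= 6
    y1, y2, y3 >= 0

Solving the primal: x* = (5, 1.3333).
  primal value c^T x* = 33.
Solving the dual: y* = (3, 0, 2).
  dual value b^T y* = 33.
Strong duality: c^T x* = b^T y*. Confirmed.

33


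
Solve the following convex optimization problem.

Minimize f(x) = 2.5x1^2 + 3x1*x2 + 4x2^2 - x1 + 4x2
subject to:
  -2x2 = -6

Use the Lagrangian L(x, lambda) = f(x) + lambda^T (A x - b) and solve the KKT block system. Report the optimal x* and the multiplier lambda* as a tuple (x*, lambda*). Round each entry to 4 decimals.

Form the Lagrangian:
  L(x, lambda) = (1/2) x^T Q x + c^T x + lambda^T (A x - b)
Stationarity (grad_x L = 0): Q x + c + A^T lambda = 0.
Primal feasibility: A x = b.

This gives the KKT block system:
  [ Q   A^T ] [ x     ]   [-c ]
  [ A    0  ] [ lambda ] = [ b ]

Solving the linear system:
  x*      = (-1.6, 3)
  lambda* = (11.6)
  f(x*)   = 41.6

x* = (-1.6, 3), lambda* = (11.6)


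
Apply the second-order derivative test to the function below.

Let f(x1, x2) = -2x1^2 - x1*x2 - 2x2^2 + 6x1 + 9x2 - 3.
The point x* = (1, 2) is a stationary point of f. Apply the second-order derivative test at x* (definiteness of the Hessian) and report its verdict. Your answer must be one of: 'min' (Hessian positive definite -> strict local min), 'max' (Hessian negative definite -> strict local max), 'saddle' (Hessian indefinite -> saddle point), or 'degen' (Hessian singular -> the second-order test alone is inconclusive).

Compute the Hessian H = grad^2 f:
  H = [[-4, -1], [-1, -4]]
Verify stationarity: grad f(x*) = H x* + g = (0, 0).
Eigenvalues of H: -5, -3.
Both eigenvalues < 0, so H is negative definite -> x* is a strict local max.

max


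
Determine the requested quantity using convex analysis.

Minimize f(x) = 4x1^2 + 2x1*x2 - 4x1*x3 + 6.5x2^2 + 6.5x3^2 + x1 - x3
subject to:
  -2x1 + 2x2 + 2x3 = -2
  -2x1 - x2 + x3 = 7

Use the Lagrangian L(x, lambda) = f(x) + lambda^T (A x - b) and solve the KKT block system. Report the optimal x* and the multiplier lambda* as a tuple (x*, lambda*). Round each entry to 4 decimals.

Form the Lagrangian:
  L(x, lambda) = (1/2) x^T Q x + c^T x + lambda^T (A x - b)
Stationarity (grad_x L = 0): Q x + c + A^T lambda = 0.
Primal feasibility: A x = b.

This gives the KKT block system:
  [ Q   A^T ] [ x     ]   [-c ]
  [ A    0  ] [ lambda ] = [ b ]

Solving the linear system:
  x*      = (-2.4151, -2.7925, -0.6226)
  lambda* = (10.1415, -20.8491)
  f(x*)   = 82.217

x* = (-2.4151, -2.7925, -0.6226), lambda* = (10.1415, -20.8491)


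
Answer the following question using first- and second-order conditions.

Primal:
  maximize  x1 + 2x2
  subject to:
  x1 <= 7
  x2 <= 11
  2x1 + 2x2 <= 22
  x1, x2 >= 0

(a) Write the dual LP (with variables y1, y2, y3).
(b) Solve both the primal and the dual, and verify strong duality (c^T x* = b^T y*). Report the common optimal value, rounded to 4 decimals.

The standard primal-dual pair for 'max c^T x s.t. A x <= b, x >= 0' is:
  Dual:  min b^T y  s.t.  A^T y >= c,  y >= 0.

So the dual LP is:
  minimize  7y1 + 11y2 + 22y3
  subject to:
    y1 + 2y3 >= 1
    y2 + 2y3 >= 2
    y1, y2, y3 >= 0

Solving the primal: x* = (0, 11).
  primal value c^T x* = 22.
Solving the dual: y* = (0, 0, 1).
  dual value b^T y* = 22.
Strong duality: c^T x* = b^T y*. Confirmed.

22


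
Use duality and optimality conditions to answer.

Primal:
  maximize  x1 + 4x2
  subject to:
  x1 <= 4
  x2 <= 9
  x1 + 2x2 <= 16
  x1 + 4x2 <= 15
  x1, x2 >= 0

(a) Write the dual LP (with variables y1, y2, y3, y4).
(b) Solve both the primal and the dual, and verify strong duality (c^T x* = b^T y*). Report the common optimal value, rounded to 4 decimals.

The standard primal-dual pair for 'max c^T x s.t. A x <= b, x >= 0' is:
  Dual:  min b^T y  s.t.  A^T y >= c,  y >= 0.

So the dual LP is:
  minimize  4y1 + 9y2 + 16y3 + 15y4
  subject to:
    y1 + y3 + y4 >= 1
    y2 + 2y3 + 4y4 >= 4
    y1, y2, y3, y4 >= 0

Solving the primal: x* = (0, 3.75).
  primal value c^T x* = 15.
Solving the dual: y* = (0, 0, 0, 1).
  dual value b^T y* = 15.
Strong duality: c^T x* = b^T y*. Confirmed.

15
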